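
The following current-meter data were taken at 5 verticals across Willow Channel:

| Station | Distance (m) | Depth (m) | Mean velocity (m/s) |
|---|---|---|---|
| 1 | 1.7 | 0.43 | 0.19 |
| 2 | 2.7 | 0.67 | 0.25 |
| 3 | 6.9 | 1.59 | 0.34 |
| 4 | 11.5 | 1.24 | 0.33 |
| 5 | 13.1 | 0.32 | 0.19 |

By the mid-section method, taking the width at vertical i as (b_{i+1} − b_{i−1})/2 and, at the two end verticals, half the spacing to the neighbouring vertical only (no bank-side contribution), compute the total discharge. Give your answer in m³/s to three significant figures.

w_1 = (2.7 − 1.7)/2 = 0.5 m; q_1 = 0.19 × 0.43 × 0.5 = 0.04085 m³/s
w_2 = (6.9 − 1.7)/2 = 2.6 m; q_2 = 0.25 × 0.67 × 2.6 = 0.4355 m³/s
w_3 = (11.5 − 2.7)/2 = 4.4 m; q_3 = 0.34 × 1.59 × 4.4 = 2.379 m³/s
w_4 = (13.1 − 6.9)/2 = 3.1 m; q_4 = 0.33 × 1.24 × 3.1 = 1.269 m³/s
w_5 = (13.1 − 11.5)/2 = 0.8 m; q_5 = 0.19 × 0.32 × 0.8 = 0.04864 m³/s
Q = Σ qᵢ = 4.172 m³/s

4.17 m³/s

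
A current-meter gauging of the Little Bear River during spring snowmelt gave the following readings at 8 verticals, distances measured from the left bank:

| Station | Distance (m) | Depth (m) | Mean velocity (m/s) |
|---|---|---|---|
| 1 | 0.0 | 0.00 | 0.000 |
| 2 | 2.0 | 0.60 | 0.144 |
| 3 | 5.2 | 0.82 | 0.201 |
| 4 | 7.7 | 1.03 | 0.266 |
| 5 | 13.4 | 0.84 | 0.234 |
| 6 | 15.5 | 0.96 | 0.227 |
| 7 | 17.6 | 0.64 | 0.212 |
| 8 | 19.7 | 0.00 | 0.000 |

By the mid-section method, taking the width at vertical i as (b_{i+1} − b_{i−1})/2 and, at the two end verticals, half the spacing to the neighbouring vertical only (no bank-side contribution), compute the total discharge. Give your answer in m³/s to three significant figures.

3.33 m³/s

w_2 = (5.2 − 0.0)/2 = 2.6 m; q_2 = 0.144 × 0.60 × 2.6 = 0.2246 m³/s
w_3 = (7.7 − 2.0)/2 = 2.85 m; q_3 = 0.201 × 0.82 × 2.85 = 0.4697 m³/s
w_4 = (13.4 − 5.2)/2 = 4.1 m; q_4 = 0.266 × 1.03 × 4.1 = 1.123 m³/s
w_5 = (15.5 − 7.7)/2 = 3.9 m; q_5 = 0.234 × 0.84 × 3.9 = 0.7666 m³/s
w_6 = (17.6 − 13.4)/2 = 2.1 m; q_6 = 0.227 × 0.96 × 2.1 = 0.4576 m³/s
w_7 = (19.7 − 15.5)/2 = 2.1 m; q_7 = 0.212 × 0.64 × 2.1 = 0.2849 m³/s
Stations 1, 8 contribute zero (depth or velocity is 0).
Q = Σ qᵢ = 3.327 m³/s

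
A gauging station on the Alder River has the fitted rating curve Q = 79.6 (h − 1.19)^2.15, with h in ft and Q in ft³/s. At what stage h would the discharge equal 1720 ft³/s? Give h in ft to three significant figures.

5.37 ft

h − h₀ = (Q/C)^(1/b) = (1720/79.6)^(1/2.15) = 4.176 ft
h = 1.19 + 4.176 = 5.366 ft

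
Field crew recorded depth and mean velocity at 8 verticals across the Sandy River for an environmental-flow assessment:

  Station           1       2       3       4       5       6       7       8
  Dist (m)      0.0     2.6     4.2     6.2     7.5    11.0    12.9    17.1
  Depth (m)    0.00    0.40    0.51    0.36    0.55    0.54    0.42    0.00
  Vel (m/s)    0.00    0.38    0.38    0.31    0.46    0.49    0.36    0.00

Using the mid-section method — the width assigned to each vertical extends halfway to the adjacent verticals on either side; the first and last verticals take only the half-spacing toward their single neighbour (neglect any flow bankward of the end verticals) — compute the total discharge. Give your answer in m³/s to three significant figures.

2.63 m³/s

w_2 = (4.2 − 0.0)/2 = 2.1 m; q_2 = 0.38 × 0.40 × 2.1 = 0.3192 m³/s
w_3 = (6.2 − 2.6)/2 = 1.8 m; q_3 = 0.38 × 0.51 × 1.8 = 0.3488 m³/s
w_4 = (7.5 − 4.2)/2 = 1.65 m; q_4 = 0.31 × 0.36 × 1.65 = 0.1841 m³/s
w_5 = (11.0 − 6.2)/2 = 2.4 m; q_5 = 0.46 × 0.55 × 2.4 = 0.6072 m³/s
w_6 = (12.9 − 7.5)/2 = 2.7 m; q_6 = 0.49 × 0.54 × 2.7 = 0.7144 m³/s
w_7 = (17.1 − 11.0)/2 = 3.05 m; q_7 = 0.36 × 0.42 × 3.05 = 0.4612 m³/s
Stations 1, 8 contribute zero (depth or velocity is 0).
Q = Σ qᵢ = 2.635 m³/s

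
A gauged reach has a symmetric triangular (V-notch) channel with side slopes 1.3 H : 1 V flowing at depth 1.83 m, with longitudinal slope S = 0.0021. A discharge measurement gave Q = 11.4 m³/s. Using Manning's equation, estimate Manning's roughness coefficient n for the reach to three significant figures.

A = z·y² = 1.3×1.83² = 4.354 m²
P = 2y√(1+z²) = 2×1.83×√(1+1.3²) = 6.003 m
R = A/P = 4.354/6.003 = 0.7253 m
n = (1/Q)·A·R^(2/3)·S^(1/2) = (1/11.4) × 4.354 × 0.8072 × 0.04583 = 0.01413

0.0141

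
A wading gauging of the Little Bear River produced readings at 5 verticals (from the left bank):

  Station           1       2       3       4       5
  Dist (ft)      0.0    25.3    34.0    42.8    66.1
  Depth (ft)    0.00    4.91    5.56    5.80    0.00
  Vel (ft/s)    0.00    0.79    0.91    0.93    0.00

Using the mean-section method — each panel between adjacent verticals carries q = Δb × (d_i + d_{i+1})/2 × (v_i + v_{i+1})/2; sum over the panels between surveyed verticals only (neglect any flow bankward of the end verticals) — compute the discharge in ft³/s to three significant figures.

Panel 1-2: Δb = 25.3 ft, d̄ = (0.00+4.91)/2 = 2.455, v̄ = (0.00+0.79)/2 = 0.395 → q = 25.3×2.455×0.395 = 24.53 ft³/s
Panel 2-3: Δb = 8.7 ft, d̄ = (4.91+5.56)/2 = 5.235, v̄ = (0.79+0.91)/2 = 0.85 → q = 8.7×5.235×0.85 = 38.71 ft³/s
Panel 3-4: Δb = 8.8 ft, d̄ = (5.56+5.80)/2 = 5.68, v̄ = (0.91+0.93)/2 = 0.92 → q = 8.8×5.68×0.92 = 45.99 ft³/s
Panel 4-5: Δb = 23.3 ft, d̄ = (5.80+0.00)/2 = 2.9, v̄ = (0.93+0.00)/2 = 0.465 → q = 23.3×2.9×0.465 = 31.42 ft³/s
Q = Σ q = 140.7 ft³/s

141 ft³/s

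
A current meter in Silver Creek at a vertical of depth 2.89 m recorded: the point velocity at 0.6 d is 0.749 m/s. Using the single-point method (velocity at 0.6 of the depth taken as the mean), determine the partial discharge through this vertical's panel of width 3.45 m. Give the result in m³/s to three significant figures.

7.47 m³/s

v̄ = v₀.₆ = 0.749 m/s
q = v̄ × d × w = 0.7490 × 2.89 × 3.45 = 7.468 m³/s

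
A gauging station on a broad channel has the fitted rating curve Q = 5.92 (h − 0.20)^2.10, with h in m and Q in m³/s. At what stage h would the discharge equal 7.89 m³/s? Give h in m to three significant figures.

h − h₀ = (Q/C)^(1/b) = (7.89/5.92)^(1/2.10) = 1.147 m
h = 0.20 + 1.147 = 1.347 m

1.35 m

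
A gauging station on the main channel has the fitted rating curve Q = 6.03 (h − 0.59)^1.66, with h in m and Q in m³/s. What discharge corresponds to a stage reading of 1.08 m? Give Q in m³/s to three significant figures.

Q = 6.03 × (1.08 − 0.59)^1.66 = 6.03 × 0.49^1.66 = 1.845 m³/s

1.85 m³/s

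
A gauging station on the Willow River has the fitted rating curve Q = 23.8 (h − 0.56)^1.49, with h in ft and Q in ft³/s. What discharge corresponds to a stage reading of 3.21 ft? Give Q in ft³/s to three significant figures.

Q = 23.8 × (3.21 − 0.56)^1.49 = 23.8 × 2.65^1.49 = 101.7 ft³/s

102 ft³/s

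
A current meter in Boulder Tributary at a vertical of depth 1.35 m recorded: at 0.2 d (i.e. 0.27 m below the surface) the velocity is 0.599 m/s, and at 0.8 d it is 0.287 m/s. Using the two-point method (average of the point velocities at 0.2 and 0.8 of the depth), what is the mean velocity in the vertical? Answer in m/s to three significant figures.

0.443 m/s

v̄ = (0.599 + 0.287) / 2 = 0.4430 m/s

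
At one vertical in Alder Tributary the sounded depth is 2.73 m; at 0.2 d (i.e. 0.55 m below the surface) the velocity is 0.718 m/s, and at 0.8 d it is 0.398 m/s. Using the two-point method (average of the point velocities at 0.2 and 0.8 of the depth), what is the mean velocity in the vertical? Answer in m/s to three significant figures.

v̄ = (0.718 + 0.398) / 2 = 0.5580 m/s

0.558 m/s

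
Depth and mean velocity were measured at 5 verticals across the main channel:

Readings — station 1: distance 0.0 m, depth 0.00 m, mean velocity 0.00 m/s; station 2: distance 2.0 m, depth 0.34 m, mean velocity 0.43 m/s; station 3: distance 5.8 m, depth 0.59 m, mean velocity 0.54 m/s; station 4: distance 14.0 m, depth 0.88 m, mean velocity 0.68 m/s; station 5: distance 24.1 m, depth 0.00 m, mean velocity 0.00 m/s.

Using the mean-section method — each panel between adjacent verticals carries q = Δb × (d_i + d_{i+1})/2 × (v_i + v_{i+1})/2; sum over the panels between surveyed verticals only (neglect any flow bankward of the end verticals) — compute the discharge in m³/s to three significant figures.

Panel 1-2: Δb = 2 m, d̄ = (0.00+0.34)/2 = 0.17, v̄ = (0.00+0.43)/2 = 0.215 → q = 2×0.17×0.215 = 0.07310 m³/s
Panel 2-3: Δb = 3.8 m, d̄ = (0.34+0.59)/2 = 0.465, v̄ = (0.43+0.54)/2 = 0.485 → q = 3.8×0.465×0.485 = 0.8570 m³/s
Panel 3-4: Δb = 8.2 m, d̄ = (0.59+0.88)/2 = 0.735, v̄ = (0.54+0.68)/2 = 0.61 → q = 8.2×0.735×0.61 = 3.676 m³/s
Panel 4-5: Δb = 10.1 m, d̄ = (0.88+0.00)/2 = 0.44, v̄ = (0.68+0.00)/2 = 0.34 → q = 10.1×0.44×0.34 = 1.511 m³/s
Q = Σ q = 6.118 m³/s

6.12 m³/s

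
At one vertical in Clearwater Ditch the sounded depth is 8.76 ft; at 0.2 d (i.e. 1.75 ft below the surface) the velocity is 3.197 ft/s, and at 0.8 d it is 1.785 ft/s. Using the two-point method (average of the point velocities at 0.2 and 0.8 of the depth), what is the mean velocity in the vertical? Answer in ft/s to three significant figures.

2.49 ft/s

v̄ = (3.197 + 1.785) / 2 = 2.491 ft/s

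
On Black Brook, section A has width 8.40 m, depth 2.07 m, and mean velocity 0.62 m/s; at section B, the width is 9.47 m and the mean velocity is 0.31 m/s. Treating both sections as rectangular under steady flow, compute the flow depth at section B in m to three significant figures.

Q = A₁V₁ = (8.40×2.07) × 0.62 = 10.78 m³/s
d₂ = Q/(b₂ V₂) = 10.78/(9.47×0.31) = 3.672 m

3.67 m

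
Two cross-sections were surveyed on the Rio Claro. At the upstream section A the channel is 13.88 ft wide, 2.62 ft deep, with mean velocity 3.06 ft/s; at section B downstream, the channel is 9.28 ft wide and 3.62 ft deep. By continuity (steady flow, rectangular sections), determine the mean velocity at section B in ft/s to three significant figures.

Q = A₁V₁ = (13.88×2.62) × 3.06 = 111.3 ft³/s
A₂ = 9.28 × 3.62 = 33.59 ft²
V₂ = Q/A₂ = 111.3/33.59 = 3.312 ft/s

3.31 ft/s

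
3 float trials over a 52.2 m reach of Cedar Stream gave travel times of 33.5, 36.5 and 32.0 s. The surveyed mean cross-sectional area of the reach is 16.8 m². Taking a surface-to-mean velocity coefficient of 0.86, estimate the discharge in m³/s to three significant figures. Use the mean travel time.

t̄ = (33.5 + 36.5 + 32.0) / 3 = 34 s
v_surface = L / t̄ = 52.2 / 34 = 1.535 m/s
v_mean = 0.86 × 1.535 = 1.320 m/s
Q = A × v_mean = 16.8 × 1.320 = 22.18 m³/s

22.2 m³/s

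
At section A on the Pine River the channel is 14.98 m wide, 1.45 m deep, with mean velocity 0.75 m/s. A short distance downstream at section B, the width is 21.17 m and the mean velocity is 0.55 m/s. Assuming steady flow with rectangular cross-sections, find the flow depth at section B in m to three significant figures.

1.40 m

Q = A₁V₁ = (14.98×1.45) × 0.75 = 16.29 m³/s
d₂ = Q/(b₂ V₂) = 16.29/(21.17×0.55) = 1.399 m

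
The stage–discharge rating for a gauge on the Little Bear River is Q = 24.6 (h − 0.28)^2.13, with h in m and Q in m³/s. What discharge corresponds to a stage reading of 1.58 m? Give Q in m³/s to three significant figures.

Q = 24.6 × (1.58 − 0.28)^2.13 = 24.6 × 1.3^2.13 = 43.02 m³/s

43.0 m³/s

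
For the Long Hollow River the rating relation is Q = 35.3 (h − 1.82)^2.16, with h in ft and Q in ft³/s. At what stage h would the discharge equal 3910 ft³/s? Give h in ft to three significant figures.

h − h₀ = (Q/C)^(1/b) = (3910/35.3)^(1/2.16) = 8.841 ft
h = 1.82 + 8.841 = 10.66 ft

10.7 ft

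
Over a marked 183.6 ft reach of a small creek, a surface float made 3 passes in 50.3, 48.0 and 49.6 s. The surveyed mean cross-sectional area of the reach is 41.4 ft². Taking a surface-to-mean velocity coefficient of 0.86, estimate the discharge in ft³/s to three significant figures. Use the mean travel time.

133 ft³/s

t̄ = (50.3 + 48.0 + 49.6) / 3 = 49.3 s
v_surface = L / t̄ = 183.6 / 49.3 = 3.724 ft/s
v_mean = 0.86 × 3.724 = 3.203 ft/s
Q = A × v_mean = 41.4 × 3.203 = 132.6 ft³/s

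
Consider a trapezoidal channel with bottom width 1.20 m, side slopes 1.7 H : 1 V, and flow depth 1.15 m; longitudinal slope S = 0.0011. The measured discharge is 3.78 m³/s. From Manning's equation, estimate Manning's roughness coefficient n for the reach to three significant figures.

0.0235

A = (b + z·y)·y = (1.20 + 1.7×1.15)×1.15 = 3.628 m²
P = b + 2y√(1+z²) = 1.20 + 2×1.15×√(1+1.7²) = 5.736 m
R = A/P = 3.628/5.736 = 0.6325 m
n = (1/Q)·A·R^(2/3)·S^(1/2) = (1/3.78) × 3.628 × 0.7368 × 0.03317 = 0.02346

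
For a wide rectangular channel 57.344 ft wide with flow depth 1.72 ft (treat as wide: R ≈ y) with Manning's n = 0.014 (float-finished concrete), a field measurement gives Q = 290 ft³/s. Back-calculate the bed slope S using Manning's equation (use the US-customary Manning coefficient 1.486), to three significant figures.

0.000372

A = b·y = 57.344 × 1.72 = 98.63 ft²
Wide channel: R ≈ y = 1.72 ft
S = (Q·n / (1.486·A·R^(2/3)))² = (290×0.014 / (1.486×98.63×1.436))² = 0.0003723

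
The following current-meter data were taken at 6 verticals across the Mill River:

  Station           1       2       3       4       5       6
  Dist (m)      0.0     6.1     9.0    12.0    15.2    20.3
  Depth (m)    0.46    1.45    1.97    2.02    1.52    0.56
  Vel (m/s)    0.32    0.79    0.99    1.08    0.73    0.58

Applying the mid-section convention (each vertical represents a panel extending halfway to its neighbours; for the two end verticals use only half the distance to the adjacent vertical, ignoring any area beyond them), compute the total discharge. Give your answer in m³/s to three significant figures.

w_1 = (6.1 − 0.0)/2 = 3.05 m; q_1 = 0.32 × 0.46 × 3.05 = 0.4490 m³/s
w_2 = (9.0 − 0.0)/2 = 4.5 m; q_2 = 0.79 × 1.45 × 4.5 = 5.155 m³/s
w_3 = (12.0 − 6.1)/2 = 2.95 m; q_3 = 0.99 × 1.97 × 2.95 = 5.753 m³/s
w_4 = (15.2 − 9.0)/2 = 3.1 m; q_4 = 1.08 × 2.02 × 3.1 = 6.763 m³/s
w_5 = (20.3 − 12.0)/2 = 4.15 m; q_5 = 0.73 × 1.52 × 4.15 = 4.605 m³/s
w_6 = (20.3 − 15.2)/2 = 2.55 m; q_6 = 0.58 × 0.56 × 2.55 = 0.8282 m³/s
Q = Σ qᵢ = 23.55 m³/s

23.6 m³/s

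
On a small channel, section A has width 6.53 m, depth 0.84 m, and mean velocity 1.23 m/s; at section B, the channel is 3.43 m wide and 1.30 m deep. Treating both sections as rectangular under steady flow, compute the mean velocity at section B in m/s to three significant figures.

1.51 m/s

Q = A₁V₁ = (6.53×0.84) × 1.23 = 6.747 m³/s
A₂ = 3.43 × 1.30 = 4.459 m²
V₂ = Q/A₂ = 6.747/4.459 = 1.513 m/s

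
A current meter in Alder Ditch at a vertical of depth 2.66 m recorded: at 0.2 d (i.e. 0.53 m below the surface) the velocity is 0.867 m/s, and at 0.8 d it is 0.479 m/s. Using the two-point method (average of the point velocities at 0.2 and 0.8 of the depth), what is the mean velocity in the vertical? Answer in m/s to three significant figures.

0.673 m/s

v̄ = (0.867 + 0.479) / 2 = 0.6730 m/s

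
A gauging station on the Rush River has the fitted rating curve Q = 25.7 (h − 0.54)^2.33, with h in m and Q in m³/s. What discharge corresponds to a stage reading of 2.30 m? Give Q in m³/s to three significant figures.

95.9 m³/s

Q = 25.7 × (2.30 − 0.54)^2.33 = 25.7 × 1.76^2.33 = 95.94 m³/s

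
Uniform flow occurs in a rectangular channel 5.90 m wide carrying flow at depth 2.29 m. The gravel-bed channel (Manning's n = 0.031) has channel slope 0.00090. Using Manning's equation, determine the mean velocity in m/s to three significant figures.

A = b·y = 5.90 × 2.29 = 13.51 m²
P = b + 2y = 5.90 + 2×2.29 = 10.48 m
R = A/P = 13.51/10.48 = 1.289 m
Q = (1/n)·A·R^(2/3)·S^(1/2) = (1/0.031) × 13.51 × 1.289^(2/3) × 0.00090^(1/2) = 15.49 m³/s
V = Q/A = 15.49/13.51 = 1.146 m/s

1.15 m/s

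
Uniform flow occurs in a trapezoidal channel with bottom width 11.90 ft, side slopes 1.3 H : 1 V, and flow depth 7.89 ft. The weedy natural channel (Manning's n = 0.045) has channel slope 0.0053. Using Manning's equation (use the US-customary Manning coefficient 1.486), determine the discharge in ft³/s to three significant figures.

1170 ft³/s

A = (b + z·y)·y = (11.90 + 1.3×7.89)×7.89 = 174.8 ft²
P = b + 2y√(1+z²) = 11.90 + 2×7.89×√(1+1.3²) = 37.78 ft
R = A/P = 174.8/37.78 = 4.627 ft
Q = (1.486/n)·A·R^(2/3)·S^(1/2) = (1.486/0.045) × 174.8 × 4.627^(2/3) × 0.0053^(1/2) = 1167 ft³/s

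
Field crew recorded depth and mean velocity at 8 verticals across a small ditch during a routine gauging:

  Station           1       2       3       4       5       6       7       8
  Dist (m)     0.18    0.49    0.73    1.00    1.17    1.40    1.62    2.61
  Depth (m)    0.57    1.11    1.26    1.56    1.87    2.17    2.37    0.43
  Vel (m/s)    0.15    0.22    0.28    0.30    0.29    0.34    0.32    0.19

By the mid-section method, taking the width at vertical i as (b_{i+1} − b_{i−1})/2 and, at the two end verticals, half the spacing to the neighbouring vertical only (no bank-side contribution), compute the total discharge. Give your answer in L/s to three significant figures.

w_1 = (0.49 − 0.18)/2 = 0.155 m; q_1 = 0.15 × 0.57 × 0.155 = 0.01325 m³/s
w_2 = (0.73 − 0.18)/2 = 0.275 m; q_2 = 0.22 × 1.11 × 0.275 = 0.06716 m³/s
w_3 = (1.00 − 0.49)/2 = 0.255 m; q_3 = 0.28 × 1.26 × 0.255 = 0.08996 m³/s
w_4 = (1.17 − 0.73)/2 = 0.22 m; q_4 = 0.30 × 1.56 × 0.22 = 0.1030 m³/s
w_5 = (1.40 − 1.00)/2 = 0.2 m; q_5 = 0.29 × 1.87 × 0.2 = 0.1085 m³/s
w_6 = (1.62 − 1.17)/2 = 0.225 m; q_6 = 0.34 × 2.17 × 0.225 = 0.1660 m³/s
w_7 = (2.61 − 1.40)/2 = 0.605 m; q_7 = 0.32 × 2.37 × 0.605 = 0.4588 m³/s
w_8 = (2.61 − 1.62)/2 = 0.495 m; q_8 = 0.19 × 0.43 × 0.495 = 0.04044 m³/s
Q = Σ qᵢ = 1.047 m³/s
= 1.047 × 1000 = 1047 L/s

1050 L/s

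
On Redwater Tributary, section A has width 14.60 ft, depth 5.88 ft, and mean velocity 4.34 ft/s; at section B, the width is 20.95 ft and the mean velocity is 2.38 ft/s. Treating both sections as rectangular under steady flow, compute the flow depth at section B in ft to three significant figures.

Q = A₁V₁ = (14.60×5.88) × 4.34 = 372.6 ft³/s
d₂ = Q/(b₂ V₂) = 372.6/(20.95×2.38) = 7.472 ft

7.47 ft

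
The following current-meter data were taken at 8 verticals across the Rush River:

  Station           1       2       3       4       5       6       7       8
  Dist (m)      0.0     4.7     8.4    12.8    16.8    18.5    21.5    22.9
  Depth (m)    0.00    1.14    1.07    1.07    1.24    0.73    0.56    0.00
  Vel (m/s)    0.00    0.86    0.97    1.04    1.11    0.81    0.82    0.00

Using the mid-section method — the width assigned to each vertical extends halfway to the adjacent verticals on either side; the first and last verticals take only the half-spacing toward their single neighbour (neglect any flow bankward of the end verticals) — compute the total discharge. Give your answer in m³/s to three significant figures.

19.3 m³/s

w_2 = (8.4 − 0.0)/2 = 4.2 m; q_2 = 0.86 × 1.14 × 4.2 = 4.118 m³/s
w_3 = (12.8 − 4.7)/2 = 4.05 m; q_3 = 0.97 × 1.07 × 4.05 = 4.203 m³/s
w_4 = (16.8 − 8.4)/2 = 4.2 m; q_4 = 1.04 × 1.07 × 4.2 = 4.674 m³/s
w_5 = (18.5 − 12.8)/2 = 2.85 m; q_5 = 1.11 × 1.24 × 2.85 = 3.923 m³/s
w_6 = (21.5 − 16.8)/2 = 2.35 m; q_6 = 0.81 × 0.73 × 2.35 = 1.390 m³/s
w_7 = (22.9 − 18.5)/2 = 2.2 m; q_7 = 0.82 × 0.56 × 2.2 = 1.010 m³/s
Stations 1, 8 contribute zero (depth or velocity is 0).
Q = Σ qᵢ = 19.32 m³/s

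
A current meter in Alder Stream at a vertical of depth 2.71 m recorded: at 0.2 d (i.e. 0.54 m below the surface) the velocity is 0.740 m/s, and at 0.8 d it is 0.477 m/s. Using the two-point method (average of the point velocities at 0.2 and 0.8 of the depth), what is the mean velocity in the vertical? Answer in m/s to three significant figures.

0.609 m/s

v̄ = (0.740 + 0.477) / 2 = 0.6085 m/s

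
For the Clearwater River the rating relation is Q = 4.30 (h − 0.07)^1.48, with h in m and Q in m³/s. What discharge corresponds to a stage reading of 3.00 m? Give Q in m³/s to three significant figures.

21.1 m³/s

Q = 4.30 × (3.00 − 0.07)^1.48 = 4.30 × 2.93^1.48 = 21.11 m³/s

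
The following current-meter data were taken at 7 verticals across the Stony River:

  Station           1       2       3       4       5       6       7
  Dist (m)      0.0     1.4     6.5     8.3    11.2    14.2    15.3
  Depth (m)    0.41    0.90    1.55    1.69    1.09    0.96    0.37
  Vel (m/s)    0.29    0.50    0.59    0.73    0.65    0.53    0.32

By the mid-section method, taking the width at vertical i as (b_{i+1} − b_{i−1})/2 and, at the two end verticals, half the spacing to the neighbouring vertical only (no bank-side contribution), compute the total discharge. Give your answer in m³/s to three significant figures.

w_1 = (1.4 − 0.0)/2 = 0.7 m; q_1 = 0.29 × 0.41 × 0.7 = 0.08323 m³/s
w_2 = (6.5 − 0.0)/2 = 3.25 m; q_2 = 0.50 × 0.90 × 3.25 = 1.463 m³/s
w_3 = (8.3 − 1.4)/2 = 3.45 m; q_3 = 0.59 × 1.55 × 3.45 = 3.155 m³/s
w_4 = (11.2 − 6.5)/2 = 2.35 m; q_4 = 0.73 × 1.69 × 2.35 = 2.899 m³/s
w_5 = (14.2 − 8.3)/2 = 2.95 m; q_5 = 0.65 × 1.09 × 2.95 = 2.090 m³/s
w_6 = (15.3 − 11.2)/2 = 2.05 m; q_6 = 0.53 × 0.96 × 2.05 = 1.043 m³/s
w_7 = (15.3 − 14.2)/2 = 0.55 m; q_7 = 0.32 × 0.37 × 0.55 = 0.06512 m³/s
Q = Σ qᵢ = 10.80 m³/s

10.8 m³/s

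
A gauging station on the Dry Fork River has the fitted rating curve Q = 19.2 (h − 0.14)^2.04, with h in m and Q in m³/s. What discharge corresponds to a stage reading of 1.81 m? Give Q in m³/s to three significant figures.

54.7 m³/s

Q = 19.2 × (1.81 − 0.14)^2.04 = 19.2 × 1.67^2.04 = 54.66 m³/s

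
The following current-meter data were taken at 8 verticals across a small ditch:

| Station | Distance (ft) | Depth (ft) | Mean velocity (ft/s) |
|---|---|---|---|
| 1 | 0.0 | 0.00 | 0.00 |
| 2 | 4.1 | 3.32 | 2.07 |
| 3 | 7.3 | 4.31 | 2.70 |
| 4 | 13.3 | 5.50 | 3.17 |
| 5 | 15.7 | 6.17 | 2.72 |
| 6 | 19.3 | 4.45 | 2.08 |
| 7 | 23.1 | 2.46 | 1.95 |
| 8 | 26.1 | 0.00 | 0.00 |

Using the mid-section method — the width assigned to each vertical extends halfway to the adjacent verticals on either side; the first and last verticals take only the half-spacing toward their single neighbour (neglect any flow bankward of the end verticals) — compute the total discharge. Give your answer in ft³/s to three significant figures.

253 ft³/s

w_2 = (7.3 − 0.0)/2 = 3.65 ft; q_2 = 2.07 × 3.32 × 3.65 = 25.08 ft³/s
w_3 = (13.3 − 4.1)/2 = 4.6 ft; q_3 = 2.70 × 4.31 × 4.6 = 53.53 ft³/s
w_4 = (15.7 − 7.3)/2 = 4.2 ft; q_4 = 3.17 × 5.50 × 4.2 = 73.23 ft³/s
w_5 = (19.3 − 13.3)/2 = 3 ft; q_5 = 2.72 × 6.17 × 3 = 50.35 ft³/s
w_6 = (23.1 − 15.7)/2 = 3.7 ft; q_6 = 2.08 × 4.45 × 3.7 = 34.25 ft³/s
w_7 = (26.1 − 19.3)/2 = 3.4 ft; q_7 = 1.95 × 2.46 × 3.4 = 16.31 ft³/s
Stations 1, 8 contribute zero (depth or velocity is 0).
Q = Σ qᵢ = 252.7 ft³/s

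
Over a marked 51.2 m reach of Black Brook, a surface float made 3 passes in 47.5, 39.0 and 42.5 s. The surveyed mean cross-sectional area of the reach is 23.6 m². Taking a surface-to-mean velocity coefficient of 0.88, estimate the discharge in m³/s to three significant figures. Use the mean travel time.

t̄ = (47.5 + 39.0 + 42.5) / 3 = 43 s
v_surface = L / t̄ = 51.2 / 43 = 1.191 m/s
v_mean = 0.88 × 1.191 = 1.048 m/s
Q = A × v_mean = 23.6 × 1.048 = 24.73 m³/s

24.7 m³/s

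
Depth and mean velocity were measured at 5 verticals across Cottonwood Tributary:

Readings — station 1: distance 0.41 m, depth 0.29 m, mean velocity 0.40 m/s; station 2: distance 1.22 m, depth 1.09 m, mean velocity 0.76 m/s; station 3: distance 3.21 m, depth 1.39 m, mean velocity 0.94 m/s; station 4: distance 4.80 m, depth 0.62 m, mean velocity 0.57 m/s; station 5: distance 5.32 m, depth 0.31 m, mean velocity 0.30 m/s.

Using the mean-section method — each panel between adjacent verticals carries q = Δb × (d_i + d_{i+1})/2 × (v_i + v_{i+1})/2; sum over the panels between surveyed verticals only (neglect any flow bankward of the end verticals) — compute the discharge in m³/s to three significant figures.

Panel 1-2: Δb = 0.81 m, d̄ = (0.29+1.09)/2 = 0.69, v̄ = (0.40+0.76)/2 = 0.58 → q = 0.81×0.69×0.58 = 0.3242 m³/s
Panel 2-3: Δb = 1.99 m, d̄ = (1.09+1.39)/2 = 1.24, v̄ = (0.76+0.94)/2 = 0.85 → q = 1.99×1.24×0.85 = 2.097 m³/s
Panel 3-4: Δb = 1.59 m, d̄ = (1.39+0.62)/2 = 1.005, v̄ = (0.94+0.57)/2 = 0.755 → q = 1.59×1.005×0.755 = 1.206 m³/s
Panel 4-5: Δb = 0.52 m, d̄ = (0.62+0.31)/2 = 0.465, v̄ = (0.57+0.30)/2 = 0.435 → q = 0.52×0.465×0.435 = 0.1052 m³/s
Q = Σ q = 3.733 m³/s

3.73 m³/s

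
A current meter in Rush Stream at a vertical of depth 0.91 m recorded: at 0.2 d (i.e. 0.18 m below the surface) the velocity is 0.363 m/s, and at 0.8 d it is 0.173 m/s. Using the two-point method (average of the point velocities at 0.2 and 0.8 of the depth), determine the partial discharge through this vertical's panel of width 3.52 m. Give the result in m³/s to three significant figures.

0.858 m³/s

v̄ = (0.363 + 0.173) / 2 = 0.2680 m/s
q = v̄ × d × w = 0.2680 × 0.91 × 3.52 = 0.8585 m³/s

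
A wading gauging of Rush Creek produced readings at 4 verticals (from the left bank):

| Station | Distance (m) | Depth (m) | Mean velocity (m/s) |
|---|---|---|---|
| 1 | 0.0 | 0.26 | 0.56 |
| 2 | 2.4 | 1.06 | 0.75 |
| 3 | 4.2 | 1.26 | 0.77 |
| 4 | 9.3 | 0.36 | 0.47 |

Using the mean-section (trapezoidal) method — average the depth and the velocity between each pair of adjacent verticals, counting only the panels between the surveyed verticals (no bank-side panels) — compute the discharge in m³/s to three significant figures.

Panel 1-2: Δb = 2.4 m, d̄ = (0.26+1.06)/2 = 0.66, v̄ = (0.56+0.75)/2 = 0.655 → q = 2.4×0.66×0.655 = 1.038 m³/s
Panel 2-3: Δb = 1.8 m, d̄ = (1.06+1.26)/2 = 1.16, v̄ = (0.75+0.77)/2 = 0.76 → q = 1.8×1.16×0.76 = 1.587 m³/s
Panel 3-4: Δb = 5.1 m, d̄ = (1.26+0.36)/2 = 0.81, v̄ = (0.77+0.47)/2 = 0.62 → q = 5.1×0.81×0.62 = 2.561 m³/s
Q = Σ q = 5.186 m³/s

5.19 m³/s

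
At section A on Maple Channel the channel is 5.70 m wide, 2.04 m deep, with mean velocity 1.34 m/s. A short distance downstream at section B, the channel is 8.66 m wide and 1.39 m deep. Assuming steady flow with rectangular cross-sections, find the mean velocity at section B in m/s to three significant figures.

1.29 m/s

Q = A₁V₁ = (5.70×2.04) × 1.34 = 15.58 m³/s
A₂ = 8.66 × 1.39 = 12.04 m²
V₂ = Q/A₂ = 15.58/12.04 = 1.294 m/s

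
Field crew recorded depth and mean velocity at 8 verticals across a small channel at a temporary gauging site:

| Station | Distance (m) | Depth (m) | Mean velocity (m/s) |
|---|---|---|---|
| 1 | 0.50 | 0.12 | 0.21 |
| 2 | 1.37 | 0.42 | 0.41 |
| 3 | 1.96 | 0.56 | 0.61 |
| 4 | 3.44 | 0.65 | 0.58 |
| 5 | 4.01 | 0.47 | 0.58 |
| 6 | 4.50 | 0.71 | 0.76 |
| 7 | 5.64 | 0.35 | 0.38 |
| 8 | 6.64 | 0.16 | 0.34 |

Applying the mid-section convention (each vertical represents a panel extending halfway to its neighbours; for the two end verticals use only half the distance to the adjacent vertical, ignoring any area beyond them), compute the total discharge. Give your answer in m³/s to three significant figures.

1.63 m³/s

w_1 = (1.37 − 0.50)/2 = 0.435 m; q_1 = 0.21 × 0.12 × 0.435 = 0.01096 m³/s
w_2 = (1.96 − 0.50)/2 = 0.73 m; q_2 = 0.41 × 0.42 × 0.73 = 0.1257 m³/s
w_3 = (3.44 − 1.37)/2 = 1.035 m; q_3 = 0.61 × 0.56 × 1.035 = 0.3536 m³/s
w_4 = (4.01 − 1.96)/2 = 1.025 m; q_4 = 0.58 × 0.65 × 1.025 = 0.3864 m³/s
w_5 = (4.50 − 3.44)/2 = 0.53 m; q_5 = 0.58 × 0.47 × 0.53 = 0.1445 m³/s
w_6 = (5.64 − 4.01)/2 = 0.815 m; q_6 = 0.76 × 0.71 × 0.815 = 0.4398 m³/s
w_7 = (6.64 − 4.50)/2 = 1.07 m; q_7 = 0.38 × 0.35 × 1.07 = 0.1423 m³/s
w_8 = (6.64 − 5.64)/2 = 0.5 m; q_8 = 0.34 × 0.16 × 0.5 = 0.02720 m³/s
Q = Σ qᵢ = 1.630 m³/s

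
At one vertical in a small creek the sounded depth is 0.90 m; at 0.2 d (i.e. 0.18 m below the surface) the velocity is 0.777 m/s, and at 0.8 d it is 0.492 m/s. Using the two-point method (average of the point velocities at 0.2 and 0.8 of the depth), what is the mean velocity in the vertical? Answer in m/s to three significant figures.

0.635 m/s

v̄ = (0.777 + 0.492) / 2 = 0.6345 m/s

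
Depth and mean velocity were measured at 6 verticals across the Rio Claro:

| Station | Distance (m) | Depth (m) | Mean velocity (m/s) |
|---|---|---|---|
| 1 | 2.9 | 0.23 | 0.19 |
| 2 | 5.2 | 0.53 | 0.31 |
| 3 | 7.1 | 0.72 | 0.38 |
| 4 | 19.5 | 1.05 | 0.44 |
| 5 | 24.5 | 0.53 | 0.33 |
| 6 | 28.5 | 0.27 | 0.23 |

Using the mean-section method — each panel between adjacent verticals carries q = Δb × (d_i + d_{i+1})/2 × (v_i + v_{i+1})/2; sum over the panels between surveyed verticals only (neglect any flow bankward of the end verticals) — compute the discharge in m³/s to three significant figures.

Panel 1-2: Δb = 2.3 m, d̄ = (0.23+0.53)/2 = 0.38, v̄ = (0.19+0.31)/2 = 0.25 → q = 2.3×0.38×0.25 = 0.2185 m³/s
Panel 2-3: Δb = 1.9 m, d̄ = (0.53+0.72)/2 = 0.625, v̄ = (0.31+0.38)/2 = 0.345 → q = 1.9×0.625×0.345 = 0.4097 m³/s
Panel 3-4: Δb = 12.4 m, d̄ = (0.72+1.05)/2 = 0.885, v̄ = (0.38+0.44)/2 = 0.41 → q = 12.4×0.885×0.41 = 4.499 m³/s
Panel 4-5: Δb = 5 m, d̄ = (1.05+0.53)/2 = 0.79, v̄ = (0.44+0.33)/2 = 0.385 → q = 5×0.79×0.385 = 1.521 m³/s
Panel 5-6: Δb = 4 m, d̄ = (0.53+0.27)/2 = 0.4, v̄ = (0.33+0.23)/2 = 0.28 → q = 4×0.4×0.28 = 0.4480 m³/s
Q = Σ q = 7.096 m³/s

7.10 m³/s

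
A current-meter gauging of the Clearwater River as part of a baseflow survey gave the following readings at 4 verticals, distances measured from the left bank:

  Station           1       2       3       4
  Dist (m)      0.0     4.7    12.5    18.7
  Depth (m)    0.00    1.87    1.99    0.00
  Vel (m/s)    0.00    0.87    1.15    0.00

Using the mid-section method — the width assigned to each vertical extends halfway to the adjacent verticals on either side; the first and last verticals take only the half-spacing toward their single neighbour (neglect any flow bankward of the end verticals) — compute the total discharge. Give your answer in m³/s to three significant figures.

w_2 = (12.5 − 0.0)/2 = 6.25 m; q_2 = 0.87 × 1.87 × 6.25 = 10.17 m³/s
w_3 = (18.7 − 4.7)/2 = 7 m; q_3 = 1.15 × 1.99 × 7 = 16.02 m³/s
Stations 1, 4 contribute zero (depth or velocity is 0).
Q = Σ qᵢ = 26.19 m³/s

26.2 m³/s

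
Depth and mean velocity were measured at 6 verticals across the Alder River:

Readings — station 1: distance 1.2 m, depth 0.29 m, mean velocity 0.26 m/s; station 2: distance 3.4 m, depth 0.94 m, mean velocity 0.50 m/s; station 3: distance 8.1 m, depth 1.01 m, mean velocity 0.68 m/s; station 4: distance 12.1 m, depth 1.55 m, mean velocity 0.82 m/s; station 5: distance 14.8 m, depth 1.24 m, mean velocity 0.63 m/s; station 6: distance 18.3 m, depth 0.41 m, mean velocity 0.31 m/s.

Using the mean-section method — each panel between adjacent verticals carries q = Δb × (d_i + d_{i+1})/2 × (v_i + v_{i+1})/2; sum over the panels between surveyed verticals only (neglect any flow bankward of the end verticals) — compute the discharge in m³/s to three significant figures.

11.1 m³/s

Panel 1-2: Δb = 2.2 m, d̄ = (0.29+0.94)/2 = 0.615, v̄ = (0.26+0.50)/2 = 0.38 → q = 2.2×0.615×0.38 = 0.5141 m³/s
Panel 2-3: Δb = 4.7 m, d̄ = (0.94+1.01)/2 = 0.975, v̄ = (0.50+0.68)/2 = 0.59 → q = 4.7×0.975×0.59 = 2.704 m³/s
Panel 3-4: Δb = 4 m, d̄ = (1.01+1.55)/2 = 1.28, v̄ = (0.68+0.82)/2 = 0.75 → q = 4×1.28×0.75 = 3.840 m³/s
Panel 4-5: Δb = 2.7 m, d̄ = (1.55+1.24)/2 = 1.395, v̄ = (0.82+0.63)/2 = 0.725 → q = 2.7×1.395×0.725 = 2.731 m³/s
Panel 5-6: Δb = 3.5 m, d̄ = (1.24+0.41)/2 = 0.825, v̄ = (0.63+0.31)/2 = 0.47 → q = 3.5×0.825×0.47 = 1.357 m³/s
Q = Σ q = 11.15 m³/s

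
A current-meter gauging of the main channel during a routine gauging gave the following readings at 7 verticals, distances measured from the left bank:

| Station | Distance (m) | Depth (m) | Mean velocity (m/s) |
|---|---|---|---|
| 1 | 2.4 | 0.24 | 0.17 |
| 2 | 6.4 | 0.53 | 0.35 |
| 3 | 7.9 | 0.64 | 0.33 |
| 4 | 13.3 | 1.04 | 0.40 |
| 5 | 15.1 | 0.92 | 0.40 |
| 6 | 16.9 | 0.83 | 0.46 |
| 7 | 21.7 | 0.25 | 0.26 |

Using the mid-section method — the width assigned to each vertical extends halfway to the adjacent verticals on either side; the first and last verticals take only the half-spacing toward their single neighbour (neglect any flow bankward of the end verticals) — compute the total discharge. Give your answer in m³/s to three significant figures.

4.90 m³/s

w_1 = (6.4 − 2.4)/2 = 2 m; q_1 = 0.17 × 0.24 × 2 = 0.08160 m³/s
w_2 = (7.9 − 2.4)/2 = 2.75 m; q_2 = 0.35 × 0.53 × 2.75 = 0.5101 m³/s
w_3 = (13.3 − 6.4)/2 = 3.45 m; q_3 = 0.33 × 0.64 × 3.45 = 0.7286 m³/s
w_4 = (15.1 − 7.9)/2 = 3.6 m; q_4 = 0.40 × 1.04 × 3.6 = 1.498 m³/s
w_5 = (16.9 − 13.3)/2 = 1.8 m; q_5 = 0.40 × 0.92 × 1.8 = 0.6624 m³/s
w_6 = (21.7 − 15.1)/2 = 3.3 m; q_6 = 0.46 × 0.83 × 3.3 = 1.260 m³/s
w_7 = (21.7 − 16.9)/2 = 2.4 m; q_7 = 0.26 × 0.25 × 2.4 = 0.1560 m³/s
Q = Σ qᵢ = 4.896 m³/s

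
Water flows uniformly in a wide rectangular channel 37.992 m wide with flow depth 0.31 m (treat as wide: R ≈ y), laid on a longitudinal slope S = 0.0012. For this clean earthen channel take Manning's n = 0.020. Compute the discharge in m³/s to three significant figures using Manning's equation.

A = b·y = 37.992 × 0.31 = 11.78 m²
Wide channel: R ≈ y = 0.31 m
Q = (1/n)·A·R^(2/3)·S^(1/2) = (1/0.020) × 11.78 × 0.3100^(2/3) × 0.0012^(1/2) = 9.344 m³/s

9.34 m³/s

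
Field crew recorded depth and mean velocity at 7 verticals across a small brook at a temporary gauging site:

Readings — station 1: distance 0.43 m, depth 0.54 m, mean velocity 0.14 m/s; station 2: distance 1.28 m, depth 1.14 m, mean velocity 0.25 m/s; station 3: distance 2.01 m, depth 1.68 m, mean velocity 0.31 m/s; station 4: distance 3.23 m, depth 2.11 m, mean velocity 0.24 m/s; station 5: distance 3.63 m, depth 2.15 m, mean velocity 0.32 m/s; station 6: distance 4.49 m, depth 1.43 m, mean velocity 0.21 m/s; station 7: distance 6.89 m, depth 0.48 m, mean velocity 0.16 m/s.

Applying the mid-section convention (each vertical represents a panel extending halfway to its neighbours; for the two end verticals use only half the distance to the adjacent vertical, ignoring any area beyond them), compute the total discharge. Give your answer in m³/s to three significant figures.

2.19 m³/s

w_1 = (1.28 − 0.43)/2 = 0.425 m; q_1 = 0.14 × 0.54 × 0.425 = 0.03213 m³/s
w_2 = (2.01 − 0.43)/2 = 0.79 m; q_2 = 0.25 × 1.14 × 0.79 = 0.2252 m³/s
w_3 = (3.23 − 1.28)/2 = 0.975 m; q_3 = 0.31 × 1.68 × 0.975 = 0.5078 m³/s
w_4 = (3.63 − 2.01)/2 = 0.81 m; q_4 = 0.24 × 2.11 × 0.81 = 0.4102 m³/s
w_5 = (4.49 − 3.23)/2 = 0.63 m; q_5 = 0.32 × 2.15 × 0.63 = 0.4334 m³/s
w_6 = (6.89 − 3.63)/2 = 1.63 m; q_6 = 0.21 × 1.43 × 1.63 = 0.4895 m³/s
w_7 = (6.89 − 4.49)/2 = 1.2 m; q_7 = 0.16 × 0.48 × 1.2 = 0.09216 m³/s
Q = Σ qᵢ = 2.190 m³/s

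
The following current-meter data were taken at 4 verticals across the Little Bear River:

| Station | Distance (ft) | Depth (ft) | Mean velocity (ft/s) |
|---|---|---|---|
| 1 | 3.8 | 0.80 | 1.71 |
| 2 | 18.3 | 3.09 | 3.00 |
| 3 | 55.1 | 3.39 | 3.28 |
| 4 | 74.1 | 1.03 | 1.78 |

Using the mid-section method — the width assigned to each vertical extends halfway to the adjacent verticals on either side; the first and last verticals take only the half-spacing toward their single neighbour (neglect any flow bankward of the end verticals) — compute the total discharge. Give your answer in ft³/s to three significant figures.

575 ft³/s

w_1 = (18.3 − 3.8)/2 = 7.25 ft; q_1 = 1.71 × 0.80 × 7.25 = 9.918 ft³/s
w_2 = (55.1 − 3.8)/2 = 25.65 ft; q_2 = 3.00 × 3.09 × 25.65 = 237.8 ft³/s
w_3 = (74.1 − 18.3)/2 = 27.9 ft; q_3 = 3.28 × 3.39 × 27.9 = 310.2 ft³/s
w_4 = (74.1 − 55.1)/2 = 9.5 ft; q_4 = 1.78 × 1.03 × 9.5 = 17.42 ft³/s
Q = Σ qᵢ = 575.3 ft³/s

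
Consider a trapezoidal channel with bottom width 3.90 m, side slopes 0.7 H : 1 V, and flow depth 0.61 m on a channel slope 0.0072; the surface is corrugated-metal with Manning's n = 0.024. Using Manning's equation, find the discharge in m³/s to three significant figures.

5.80 m³/s

A = (b + z·y)·y = (3.90 + 0.7×0.61)×0.61 = 2.639 m²
P = b + 2y√(1+z²) = 3.90 + 2×0.61×√(1+0.7²) = 5.389 m
R = A/P = 2.639/5.389 = 0.4898 m
Q = (1/n)·A·R^(2/3)·S^(1/2) = (1/0.024) × 2.639 × 0.4898^(2/3) × 0.0072^(1/2) = 5.798 m³/s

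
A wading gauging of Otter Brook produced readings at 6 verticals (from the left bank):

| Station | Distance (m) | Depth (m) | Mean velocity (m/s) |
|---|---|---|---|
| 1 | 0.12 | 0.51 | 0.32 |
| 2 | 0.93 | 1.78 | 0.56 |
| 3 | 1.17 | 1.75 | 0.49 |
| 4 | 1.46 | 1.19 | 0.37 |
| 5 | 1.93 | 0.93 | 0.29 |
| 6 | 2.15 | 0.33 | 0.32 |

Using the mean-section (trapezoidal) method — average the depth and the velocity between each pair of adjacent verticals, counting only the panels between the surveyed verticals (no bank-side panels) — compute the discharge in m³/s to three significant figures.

Panel 1-2: Δb = 0.81 m, d̄ = (0.51+1.78)/2 = 1.145, v̄ = (0.32+0.56)/2 = 0.44 → q = 0.81×1.145×0.44 = 0.4081 m³/s
Panel 2-3: Δb = 0.24 m, d̄ = (1.78+1.75)/2 = 1.765, v̄ = (0.56+0.49)/2 = 0.525 → q = 0.24×1.765×0.525 = 0.2224 m³/s
Panel 3-4: Δb = 0.29 m, d̄ = (1.75+1.19)/2 = 1.47, v̄ = (0.49+0.37)/2 = 0.43 → q = 0.29×1.47×0.43 = 0.1833 m³/s
Panel 4-5: Δb = 0.47 m, d̄ = (1.19+0.93)/2 = 1.06, v̄ = (0.37+0.29)/2 = 0.33 → q = 0.47×1.06×0.33 = 0.1644 m³/s
Panel 5-6: Δb = 0.22 m, d̄ = (0.93+0.33)/2 = 0.63, v̄ = (0.29+0.32)/2 = 0.305 → q = 0.22×0.63×0.305 = 0.04227 m³/s
Q = Σ q = 1.020 m³/s

1.02 m³/s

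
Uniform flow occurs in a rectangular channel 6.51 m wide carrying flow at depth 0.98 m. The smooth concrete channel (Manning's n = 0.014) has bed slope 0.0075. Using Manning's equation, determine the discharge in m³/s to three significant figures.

32.7 m³/s

A = b·y = 6.51 × 0.98 = 6.380 m²
P = b + 2y = 6.51 + 2×0.98 = 8.470 m
R = A/P = 6.380/8.470 = 0.7532 m
Q = (1/n)·A·R^(2/3)·S^(1/2) = (1/0.014) × 6.380 × 0.7532^(2/3) × 0.0075^(1/2) = 32.67 m³/s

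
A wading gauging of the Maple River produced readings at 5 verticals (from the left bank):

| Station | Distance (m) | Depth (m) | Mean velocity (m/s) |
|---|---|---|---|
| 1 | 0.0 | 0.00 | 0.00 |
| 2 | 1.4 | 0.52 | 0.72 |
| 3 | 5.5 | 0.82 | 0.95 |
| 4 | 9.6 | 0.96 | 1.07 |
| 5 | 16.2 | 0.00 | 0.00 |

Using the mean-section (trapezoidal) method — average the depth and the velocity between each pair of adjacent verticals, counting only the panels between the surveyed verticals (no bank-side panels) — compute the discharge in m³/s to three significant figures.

7.81 m³/s

Panel 1-2: Δb = 1.4 m, d̄ = (0.00+0.52)/2 = 0.26, v̄ = (0.00+0.72)/2 = 0.36 → q = 1.4×0.26×0.36 = 0.1310 m³/s
Panel 2-3: Δb = 4.1 m, d̄ = (0.52+0.82)/2 = 0.67, v̄ = (0.72+0.95)/2 = 0.835 → q = 4.1×0.67×0.835 = 2.294 m³/s
Panel 3-4: Δb = 4.1 m, d̄ = (0.82+0.96)/2 = 0.89, v̄ = (0.95+1.07)/2 = 1.01 → q = 4.1×0.89×1.01 = 3.685 m³/s
Panel 4-5: Δb = 6.6 m, d̄ = (0.96+0.00)/2 = 0.48, v̄ = (1.07+0.00)/2 = 0.535 → q = 6.6×0.48×0.535 = 1.695 m³/s
Q = Σ q = 7.805 m³/s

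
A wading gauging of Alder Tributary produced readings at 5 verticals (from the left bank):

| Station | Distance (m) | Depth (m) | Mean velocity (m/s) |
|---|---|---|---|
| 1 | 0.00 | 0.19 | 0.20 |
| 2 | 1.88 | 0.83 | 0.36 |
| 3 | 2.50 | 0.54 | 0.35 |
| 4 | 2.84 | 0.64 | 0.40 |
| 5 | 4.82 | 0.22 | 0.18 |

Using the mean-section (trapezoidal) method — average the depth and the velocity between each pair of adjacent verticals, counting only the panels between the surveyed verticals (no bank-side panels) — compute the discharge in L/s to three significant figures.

741 L/s

Panel 1-2: Δb = 1.88 m, d̄ = (0.19+0.83)/2 = 0.51, v̄ = (0.20+0.36)/2 = 0.28 → q = 1.88×0.51×0.28 = 0.2685 m³/s
Panel 2-3: Δb = 0.62 m, d̄ = (0.83+0.54)/2 = 0.685, v̄ = (0.36+0.35)/2 = 0.355 → q = 0.62×0.685×0.355 = 0.1508 m³/s
Panel 3-4: Δb = 0.34 m, d̄ = (0.54+0.64)/2 = 0.59, v̄ = (0.35+0.40)/2 = 0.375 → q = 0.34×0.59×0.375 = 0.07523 m³/s
Panel 4-5: Δb = 1.98 m, d̄ = (0.64+0.22)/2 = 0.43, v̄ = (0.40+0.18)/2 = 0.29 → q = 1.98×0.43×0.29 = 0.2469 m³/s
Q = Σ q = 0.7414 m³/s
= 0.7414 × 1000 = 741.4 L/s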